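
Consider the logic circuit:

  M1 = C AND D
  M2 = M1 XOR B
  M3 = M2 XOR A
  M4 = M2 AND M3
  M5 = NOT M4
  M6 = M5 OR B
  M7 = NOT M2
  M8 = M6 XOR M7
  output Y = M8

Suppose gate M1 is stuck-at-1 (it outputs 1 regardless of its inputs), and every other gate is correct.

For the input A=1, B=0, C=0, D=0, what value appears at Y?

Propagate with M1 forced: M1=1 [stuck-at-1], M2=1, M3=0, M4=0, M5=1, M6=1, M7=0, M8=1.
So Y = 1. (Without the fault it would be 0.)

1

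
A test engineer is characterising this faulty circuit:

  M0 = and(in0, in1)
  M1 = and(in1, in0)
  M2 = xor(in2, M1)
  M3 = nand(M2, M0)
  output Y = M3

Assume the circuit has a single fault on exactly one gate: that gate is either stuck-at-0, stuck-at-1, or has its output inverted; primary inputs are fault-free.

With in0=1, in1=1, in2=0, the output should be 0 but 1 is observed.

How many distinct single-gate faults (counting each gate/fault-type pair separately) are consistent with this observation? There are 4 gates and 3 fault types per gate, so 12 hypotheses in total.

Fault-free: M0=1, M1=1, M2=1, M3=0 → 0. Observed 1.
  M0 stuck-at-0: output 1 ✓
  M0 stuck-at-1: output 0 ✗
  M0 inverted output: output 1 ✓
  M1 stuck-at-0: output 1 ✓
  M1 stuck-at-1: output 0 ✗
  M1 inverted output: output 1 ✓
  M2 stuck-at-0: output 1 ✓
  M2 stuck-at-1: output 0 ✗
  M2 inverted output: output 1 ✓
  M3 stuck-at-0: output 0 ✗
  M3 stuck-at-1: output 1 ✓
  M3 inverted output: output 1 ✓
Consistent faults: {M0 stuck-at-0, M0 inverted output, M1 stuck-at-0, M1 inverted output, M2 stuck-at-0, M2 inverted output, M3 stuck-at-1, M3 inverted output} — 8 in all.

8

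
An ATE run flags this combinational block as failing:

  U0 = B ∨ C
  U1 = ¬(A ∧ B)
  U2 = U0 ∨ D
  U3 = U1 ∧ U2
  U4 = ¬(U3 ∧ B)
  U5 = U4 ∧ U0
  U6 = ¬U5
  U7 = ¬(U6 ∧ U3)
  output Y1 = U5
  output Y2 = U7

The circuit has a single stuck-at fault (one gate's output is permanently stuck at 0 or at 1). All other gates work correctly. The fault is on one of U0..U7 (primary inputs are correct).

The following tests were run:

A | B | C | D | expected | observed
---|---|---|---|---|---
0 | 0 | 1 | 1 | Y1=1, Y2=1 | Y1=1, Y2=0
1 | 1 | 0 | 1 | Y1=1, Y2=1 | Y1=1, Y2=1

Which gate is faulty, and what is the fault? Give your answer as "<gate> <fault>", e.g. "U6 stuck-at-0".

Fault-free values for test 1 (A=0, B=0, C=1, D=1): U0=1, U1=1, U2=1, U3=1, U4=1, U5=1, U6=0, U7=1, giving Y1=1, Y2=1. Observed Y1=1, Y2=0.
Test 1: faults giving observed Y1=1, Y2=0 are {U6 stuck-at-1, U7 stuck-at-0}.
Test 2 (A=1, B=1, C=0, D=1): fault-free U0=1, U1=0, U2=1, U3=0, U4=1, U5=1, U6=0, U7=1 → Y1=1, Y2=1; observed Y1=1, Y2=1. Eliminates U7 stuck-at-0.
Only U6 stuck-at-1 is consistent with every test.

U6 stuck-at-1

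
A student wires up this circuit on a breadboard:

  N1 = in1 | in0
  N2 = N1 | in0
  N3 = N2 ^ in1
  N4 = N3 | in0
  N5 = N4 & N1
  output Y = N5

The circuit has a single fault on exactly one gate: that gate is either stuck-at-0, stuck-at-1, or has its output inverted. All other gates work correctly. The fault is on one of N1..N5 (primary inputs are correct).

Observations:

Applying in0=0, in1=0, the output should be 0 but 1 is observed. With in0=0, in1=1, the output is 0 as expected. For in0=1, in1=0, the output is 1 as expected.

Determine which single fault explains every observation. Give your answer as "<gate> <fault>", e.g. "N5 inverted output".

N1 stuck-at-1

Fault-free values for test 1 (in0=0, in1=0): N1=0, N2=0, N3=0, N4=0, N5=0, giving Y=0. Observed 1.
Test 1: faults giving observed 1 are {N1 stuck-at-1, N1 inverted output, N5 stuck-at-1, N5 inverted output}.
Test 2 (in0=0, in1=1): fault-free N1=1, N2=1, N3=0, N4=0, N5=0 → 0; observed 0. Eliminates N5 stuck-at-1, N5 inverted output.
Test 3 (in0=1, in1=0): fault-free N1=1, N2=1, N3=1, N4=1, N5=1 → 1; observed 1. Eliminates N1 inverted output.
Only N1 stuck-at-1 is consistent with every test.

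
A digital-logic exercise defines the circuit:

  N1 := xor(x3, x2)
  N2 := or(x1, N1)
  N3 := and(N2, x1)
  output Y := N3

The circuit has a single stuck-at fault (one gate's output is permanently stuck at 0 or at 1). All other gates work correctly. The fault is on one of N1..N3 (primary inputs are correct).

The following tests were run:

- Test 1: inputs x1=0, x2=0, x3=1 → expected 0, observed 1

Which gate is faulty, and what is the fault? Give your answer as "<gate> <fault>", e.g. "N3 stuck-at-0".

N3 stuck-at-1

Fault-free values for test 1 (x1=0, x2=0, x3=1): N1=1, N2=1, N3=0, giving Y=0. Observed 1.
Test 1: faults giving observed 1 are {N3 stuck-at-1}.
Only N3 stuck-at-1 is consistent with every test.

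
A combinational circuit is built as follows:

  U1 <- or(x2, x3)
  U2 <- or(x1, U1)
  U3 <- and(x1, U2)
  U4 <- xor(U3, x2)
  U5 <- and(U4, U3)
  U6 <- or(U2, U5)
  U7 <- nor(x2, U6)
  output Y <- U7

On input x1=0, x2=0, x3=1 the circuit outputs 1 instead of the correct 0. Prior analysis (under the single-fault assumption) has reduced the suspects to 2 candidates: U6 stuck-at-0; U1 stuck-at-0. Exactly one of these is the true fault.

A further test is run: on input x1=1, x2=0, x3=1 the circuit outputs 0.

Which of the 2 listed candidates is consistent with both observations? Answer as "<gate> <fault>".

U1 stuck-at-0

Evaluate each candidate on input x1=1, x2=0, x3=1:
  U6 stuck-at-0: U1=1, U2=1, U3=1, U4=1, U5=1, U6=0 [stuck-at-0], U7=1 → 1 — eliminated
  U1 stuck-at-0: U1=0 [stuck-at-0], U2=1, U3=1, U4=1, U5=1, U6=1, U7=0 → 0 — matches
Only U1 stuck-at-0 reproduces the observed 0.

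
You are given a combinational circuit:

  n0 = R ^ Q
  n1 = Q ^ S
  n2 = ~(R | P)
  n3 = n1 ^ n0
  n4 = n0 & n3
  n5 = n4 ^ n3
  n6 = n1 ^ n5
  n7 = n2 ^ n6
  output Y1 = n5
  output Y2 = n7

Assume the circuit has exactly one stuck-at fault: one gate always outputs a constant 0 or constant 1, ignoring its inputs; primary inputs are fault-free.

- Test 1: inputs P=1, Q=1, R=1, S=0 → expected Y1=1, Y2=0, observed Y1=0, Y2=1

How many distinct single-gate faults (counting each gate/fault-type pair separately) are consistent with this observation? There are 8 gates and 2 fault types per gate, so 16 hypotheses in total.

4

Fault-free: n0=0, n1=1, n2=0, n3=1, n4=0, n5=1, n6=0, n7=0 → Y1=1, Y2=0. Observed Y1=0, Y2=1.
  n0: stuck-at-1 ✓; others ✗
  n1: none of the 2 fault types match ✗
  n2: none of the 2 fault types match ✗
  n3: stuck-at-0 ✓; others ✗
  n4: stuck-at-1 ✓; others ✗
  n5: stuck-at-0 ✓; others ✗
  n6: none of the 2 fault types match ✗
  n7: none of the 2 fault types match ✗
Consistent faults: {n0 stuck-at-1, n3 stuck-at-0, n4 stuck-at-1, n5 stuck-at-0} — 4 in all.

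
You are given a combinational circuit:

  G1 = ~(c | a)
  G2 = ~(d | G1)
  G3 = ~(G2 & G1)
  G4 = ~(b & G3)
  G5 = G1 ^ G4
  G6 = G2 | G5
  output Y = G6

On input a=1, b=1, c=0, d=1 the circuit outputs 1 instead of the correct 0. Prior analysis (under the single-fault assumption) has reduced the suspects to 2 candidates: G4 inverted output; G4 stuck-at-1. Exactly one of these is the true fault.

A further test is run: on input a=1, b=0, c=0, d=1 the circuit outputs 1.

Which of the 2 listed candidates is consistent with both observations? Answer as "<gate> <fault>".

G4 stuck-at-1

Evaluate each candidate on input a=1, b=0, c=0, d=1:
  G4 inverted output: G1=0, G2=0, G3=1, G4=0 [inverted output], G5=0, G6=0 → 0 — eliminated
  G4 stuck-at-1: G1=0, G2=0, G3=1, G4=1 [stuck-at-1], G5=1, G6=1 → 1 — matches
Only G4 stuck-at-1 reproduces the observed 1.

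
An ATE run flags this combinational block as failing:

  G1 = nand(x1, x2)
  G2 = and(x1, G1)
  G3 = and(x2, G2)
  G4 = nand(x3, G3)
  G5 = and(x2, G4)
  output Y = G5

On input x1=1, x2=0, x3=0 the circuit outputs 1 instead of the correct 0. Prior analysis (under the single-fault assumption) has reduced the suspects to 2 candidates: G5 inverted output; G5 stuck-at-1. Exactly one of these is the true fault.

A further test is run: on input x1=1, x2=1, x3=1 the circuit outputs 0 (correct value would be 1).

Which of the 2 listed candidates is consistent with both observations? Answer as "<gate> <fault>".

G5 inverted output

Evaluate each candidate on input x1=1, x2=1, x3=1:
  G5 inverted output: G1=0, G2=0, G3=0, G4=1, G5=0 [inverted output] → 0 — matches
  G5 stuck-at-1: G1=0, G2=0, G3=0, G4=1, G5=1 [stuck-at-1] → 1 — eliminated
Only G5 inverted output reproduces the observed 0.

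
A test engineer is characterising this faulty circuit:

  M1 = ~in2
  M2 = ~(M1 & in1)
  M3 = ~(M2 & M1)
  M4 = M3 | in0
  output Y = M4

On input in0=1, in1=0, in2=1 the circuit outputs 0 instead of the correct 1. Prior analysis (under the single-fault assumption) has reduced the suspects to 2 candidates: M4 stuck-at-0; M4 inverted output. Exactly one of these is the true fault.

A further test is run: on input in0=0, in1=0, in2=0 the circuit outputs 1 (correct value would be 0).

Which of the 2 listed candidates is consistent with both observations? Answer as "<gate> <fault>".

M4 inverted output

Evaluate each candidate on input in0=0, in1=0, in2=0:
  M4 stuck-at-0: M1=1, M2=1, M3=0, M4=0 [stuck-at-0] → 0 — eliminated
  M4 inverted output: M1=1, M2=1, M3=0, M4=1 [inverted output] → 1 — matches
Only M4 inverted output reproduces the observed 1.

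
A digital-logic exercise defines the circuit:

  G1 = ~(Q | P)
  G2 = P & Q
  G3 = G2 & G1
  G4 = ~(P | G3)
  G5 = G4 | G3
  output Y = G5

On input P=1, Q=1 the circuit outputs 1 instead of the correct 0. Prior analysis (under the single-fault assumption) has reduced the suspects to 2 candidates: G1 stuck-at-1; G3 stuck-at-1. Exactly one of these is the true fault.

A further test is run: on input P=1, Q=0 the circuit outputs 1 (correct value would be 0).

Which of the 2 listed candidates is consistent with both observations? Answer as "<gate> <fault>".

G3 stuck-at-1

Evaluate each candidate on input P=1, Q=0:
  G1 stuck-at-1: G1=1 [stuck-at-1], G2=0, G3=0, G4=0, G5=0 → 0 — eliminated
  G3 stuck-at-1: G1=0, G2=0, G3=1 [stuck-at-1], G4=0, G5=1 → 1 — matches
Only G3 stuck-at-1 reproduces the observed 1.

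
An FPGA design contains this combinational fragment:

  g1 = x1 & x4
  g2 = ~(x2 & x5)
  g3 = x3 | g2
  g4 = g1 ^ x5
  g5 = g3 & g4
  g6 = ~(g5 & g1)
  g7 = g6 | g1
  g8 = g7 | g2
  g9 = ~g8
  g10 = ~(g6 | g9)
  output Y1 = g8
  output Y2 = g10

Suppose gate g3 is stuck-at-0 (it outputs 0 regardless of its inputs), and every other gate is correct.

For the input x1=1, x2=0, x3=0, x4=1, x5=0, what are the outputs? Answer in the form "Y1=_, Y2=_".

Y1=1, Y2=0

Propagate with g3 forced: g1=1, g2=1, g3=0 [stuck-at-0], g4=1, g5=0, g6=1, g7=1, g8=1, g9=0, g10=0.
So the outputs are Y1=1, Y2=0. (Without the fault they would be Y1=1, Y2=1.)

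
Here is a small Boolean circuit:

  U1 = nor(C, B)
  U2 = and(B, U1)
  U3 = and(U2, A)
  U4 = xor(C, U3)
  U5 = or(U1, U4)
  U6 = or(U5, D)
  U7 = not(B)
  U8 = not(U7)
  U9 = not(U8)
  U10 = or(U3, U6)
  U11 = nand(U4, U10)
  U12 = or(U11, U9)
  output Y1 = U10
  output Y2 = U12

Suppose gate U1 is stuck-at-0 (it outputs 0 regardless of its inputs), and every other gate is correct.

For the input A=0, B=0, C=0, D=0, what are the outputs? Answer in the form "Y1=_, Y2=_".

Propagate with U1 forced: U1=0 [stuck-at-0], U2=0, U3=0, U4=0, U5=0, U6=0, U7=1, U8=0, U9=1, U10=0, U11=1, U12=1.
So the outputs are Y1=0, Y2=1. (Without the fault they would be Y1=1, Y2=1.)

Y1=0, Y2=1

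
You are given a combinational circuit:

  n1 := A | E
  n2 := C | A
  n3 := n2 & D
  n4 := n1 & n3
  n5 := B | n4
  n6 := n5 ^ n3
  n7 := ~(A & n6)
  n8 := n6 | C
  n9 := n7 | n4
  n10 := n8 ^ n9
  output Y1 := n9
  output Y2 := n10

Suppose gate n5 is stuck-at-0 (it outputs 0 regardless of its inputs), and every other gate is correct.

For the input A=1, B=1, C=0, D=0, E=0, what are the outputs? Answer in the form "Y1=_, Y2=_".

Y1=1, Y2=1

Propagate with n5 forced: n1=1, n2=1, n3=0, n4=0, n5=0 [stuck-at-0], n6=0, n7=1, n8=0, n9=1, n10=1.
So the outputs are Y1=1, Y2=1. (Without the fault they would be Y1=0, Y2=1.)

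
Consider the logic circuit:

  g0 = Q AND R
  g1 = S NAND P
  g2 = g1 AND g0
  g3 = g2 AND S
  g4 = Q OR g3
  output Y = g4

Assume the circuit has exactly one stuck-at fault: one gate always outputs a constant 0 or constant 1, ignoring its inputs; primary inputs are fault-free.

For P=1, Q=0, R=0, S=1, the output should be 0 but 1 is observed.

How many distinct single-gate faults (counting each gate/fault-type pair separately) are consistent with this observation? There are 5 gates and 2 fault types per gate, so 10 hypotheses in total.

Fault-free: g0=0, g1=0, g2=0, g3=0, g4=0 → 0. Observed 1.
  g0 stuck-at-0: output 0 ✗
  g0 stuck-at-1: output 0 ✗
  g1 stuck-at-0: output 0 ✗
  g1 stuck-at-1: output 0 ✗
  g2 stuck-at-0: output 0 ✗
  g2 stuck-at-1: output 1 ✓
  g3 stuck-at-0: output 0 ✗
  g3 stuck-at-1: output 1 ✓
  g4 stuck-at-0: output 0 ✗
  g4 stuck-at-1: output 1 ✓
Consistent faults: {g2 stuck-at-1, g3 stuck-at-1, g4 stuck-at-1} — 3 in all.

3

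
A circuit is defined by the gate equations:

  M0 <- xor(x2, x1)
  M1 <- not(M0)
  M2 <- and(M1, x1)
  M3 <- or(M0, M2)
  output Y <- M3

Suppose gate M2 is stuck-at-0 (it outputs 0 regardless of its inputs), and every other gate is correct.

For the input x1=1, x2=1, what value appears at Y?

0

Propagate with M2 forced: M0=0, M1=1, M2=0 [stuck-at-0], M3=0.
So Y = 0. (Without the fault it would be 1.)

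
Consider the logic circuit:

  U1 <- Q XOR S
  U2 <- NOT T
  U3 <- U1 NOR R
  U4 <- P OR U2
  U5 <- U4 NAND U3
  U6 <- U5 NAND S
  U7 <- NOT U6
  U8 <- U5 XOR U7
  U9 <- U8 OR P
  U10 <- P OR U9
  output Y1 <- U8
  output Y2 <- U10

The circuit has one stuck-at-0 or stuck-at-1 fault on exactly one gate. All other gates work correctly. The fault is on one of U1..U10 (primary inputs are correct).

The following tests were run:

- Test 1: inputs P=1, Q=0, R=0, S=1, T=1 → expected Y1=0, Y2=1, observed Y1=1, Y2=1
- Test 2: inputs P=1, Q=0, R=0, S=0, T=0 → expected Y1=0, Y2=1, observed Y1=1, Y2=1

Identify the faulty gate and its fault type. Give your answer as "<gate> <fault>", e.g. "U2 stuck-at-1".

U8 stuck-at-1

Fault-free values for test 1 (P=1, Q=0, R=0, S=1, T=1): U1=1, U2=0, U3=0, U4=1, U5=1, U6=0, U7=1, U8=0, U9=1, U10=1, giving Y1=0, Y2=1. Observed Y1=1, Y2=1.
Test 1: faults giving observed Y1=1, Y2=1 are {U6 stuck-at-1, U7 stuck-at-0, U8 stuck-at-1}.
Test 2 (P=1, Q=0, R=0, S=0, T=0): fault-free U1=0, U2=1, U3=1, U4=1, U5=0, U6=1, U7=0, U8=0, U9=1, U10=1 → Y1=0, Y2=1; observed Y1=1, Y2=1. Eliminates U6 stuck-at-1, U7 stuck-at-0.
Only U8 stuck-at-1 is consistent with every test.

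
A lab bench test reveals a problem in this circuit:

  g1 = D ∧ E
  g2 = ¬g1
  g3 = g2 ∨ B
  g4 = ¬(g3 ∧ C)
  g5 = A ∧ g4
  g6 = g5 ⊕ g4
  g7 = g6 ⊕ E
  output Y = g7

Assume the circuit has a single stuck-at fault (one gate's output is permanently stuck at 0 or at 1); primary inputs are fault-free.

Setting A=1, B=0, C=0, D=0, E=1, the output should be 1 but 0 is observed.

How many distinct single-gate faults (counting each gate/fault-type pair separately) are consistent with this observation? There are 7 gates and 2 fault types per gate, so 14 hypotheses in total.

Fault-free: g1=0, g2=1, g3=1, g4=1, g5=1, g6=0, g7=1 → 1. Observed 0.
  g1 stuck-at-0: output 1 ✗
  g1 stuck-at-1: output 1 ✗
  g2 stuck-at-0: output 1 ✗
  g2 stuck-at-1: output 1 ✗
  g3 stuck-at-0: output 1 ✗
  g3 stuck-at-1: output 1 ✗
  g4 stuck-at-0: output 1 ✗
  g4 stuck-at-1: output 1 ✗
  g5 stuck-at-0: output 0 ✓
  g5 stuck-at-1: output 1 ✗
  g6 stuck-at-0: output 1 ✗
  g6 stuck-at-1: output 0 ✓
  g7 stuck-at-0: output 0 ✓
  g7 stuck-at-1: output 1 ✗
Consistent faults: {g5 stuck-at-0, g6 stuck-at-1, g7 stuck-at-0} — 3 in all.

3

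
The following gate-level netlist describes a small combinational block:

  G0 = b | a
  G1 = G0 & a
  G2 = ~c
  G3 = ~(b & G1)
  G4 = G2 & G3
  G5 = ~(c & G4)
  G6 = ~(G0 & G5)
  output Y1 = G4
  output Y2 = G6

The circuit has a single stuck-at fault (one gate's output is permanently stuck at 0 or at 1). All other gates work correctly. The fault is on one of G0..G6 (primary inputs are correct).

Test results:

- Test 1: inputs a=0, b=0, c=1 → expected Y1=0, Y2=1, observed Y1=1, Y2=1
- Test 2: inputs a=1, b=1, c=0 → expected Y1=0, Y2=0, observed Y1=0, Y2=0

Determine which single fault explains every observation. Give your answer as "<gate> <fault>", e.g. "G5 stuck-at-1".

Fault-free values for test 1 (a=0, b=0, c=1): G0=0, G1=0, G2=0, G3=1, G4=0, G5=1, G6=1, giving Y1=0, Y2=1. Observed Y1=1, Y2=1.
Test 1: faults giving observed Y1=1, Y2=1 are {G2 stuck-at-1, G4 stuck-at-1}.
Test 2 (a=1, b=1, c=0): fault-free G0=1, G1=1, G2=1, G3=0, G4=0, G5=1, G6=0 → Y1=0, Y2=0; observed Y1=0, Y2=0. Eliminates G4 stuck-at-1.
Only G2 stuck-at-1 is consistent with every test.

G2 stuck-at-1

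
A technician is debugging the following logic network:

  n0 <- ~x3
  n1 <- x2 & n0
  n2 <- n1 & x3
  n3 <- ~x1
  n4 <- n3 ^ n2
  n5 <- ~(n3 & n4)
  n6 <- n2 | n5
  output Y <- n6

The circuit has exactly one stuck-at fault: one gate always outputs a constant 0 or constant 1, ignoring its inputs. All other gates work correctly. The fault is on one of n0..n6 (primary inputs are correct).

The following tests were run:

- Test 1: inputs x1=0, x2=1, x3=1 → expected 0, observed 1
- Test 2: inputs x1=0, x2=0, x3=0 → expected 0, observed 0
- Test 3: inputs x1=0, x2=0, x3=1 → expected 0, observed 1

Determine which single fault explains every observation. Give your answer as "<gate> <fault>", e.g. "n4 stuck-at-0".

n1 stuck-at-1

Fault-free values for test 1 (x1=0, x2=1, x3=1): n0=0, n1=0, n2=0, n3=1, n4=1, n5=0, n6=0, giving Y=0. Observed 1.
Test 1: faults giving observed 1 are {n0 stuck-at-1, n1 stuck-at-1, n2 stuck-at-1, n3 stuck-at-0, n4 stuck-at-0, n5 stuck-at-1, n6 stuck-at-1}.
Test 2 (x1=0, x2=0, x3=0): fault-free n0=1, n1=0, n2=0, n3=1, n4=1, n5=0, n6=0 → 0; observed 0. Eliminates n2 stuck-at-1, n3 stuck-at-0, n4 stuck-at-0, n5 stuck-at-1, n6 stuck-at-1.
Test 3 (x1=0, x2=0, x3=1): fault-free n0=0, n1=0, n2=0, n3=1, n4=1, n5=0, n6=0 → 0; observed 1. Eliminates n0 stuck-at-1.
Only n1 stuck-at-1 is consistent with every test.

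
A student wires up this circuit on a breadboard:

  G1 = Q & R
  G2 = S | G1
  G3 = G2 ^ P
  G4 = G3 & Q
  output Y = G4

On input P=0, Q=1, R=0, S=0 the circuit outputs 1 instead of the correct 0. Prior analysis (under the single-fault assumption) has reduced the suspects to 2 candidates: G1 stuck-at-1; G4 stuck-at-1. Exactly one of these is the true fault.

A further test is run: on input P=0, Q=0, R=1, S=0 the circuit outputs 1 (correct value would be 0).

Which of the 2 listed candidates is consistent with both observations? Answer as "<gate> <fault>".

Evaluate each candidate on input P=0, Q=0, R=1, S=0:
  G1 stuck-at-1: G1=1 [stuck-at-1], G2=1, G3=1, G4=0 → 0 — eliminated
  G4 stuck-at-1: G1=0, G2=0, G3=0, G4=1 [stuck-at-1] → 1 — matches
Only G4 stuck-at-1 reproduces the observed 1.

G4 stuck-at-1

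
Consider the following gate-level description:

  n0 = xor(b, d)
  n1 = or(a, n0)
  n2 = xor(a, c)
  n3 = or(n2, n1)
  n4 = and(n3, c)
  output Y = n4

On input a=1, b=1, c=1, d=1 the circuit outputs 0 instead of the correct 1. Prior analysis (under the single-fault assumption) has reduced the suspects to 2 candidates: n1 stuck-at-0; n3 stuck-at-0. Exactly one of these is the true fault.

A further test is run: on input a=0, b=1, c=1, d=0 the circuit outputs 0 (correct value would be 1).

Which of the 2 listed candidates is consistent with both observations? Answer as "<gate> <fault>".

Evaluate each candidate on input a=0, b=1, c=1, d=0:
  n1 stuck-at-0: n0=1, n1=0 [stuck-at-0], n2=1, n3=1, n4=1 → 1 — eliminated
  n3 stuck-at-0: n0=1, n1=1, n2=1, n3=0 [stuck-at-0], n4=0 → 0 — matches
Only n3 stuck-at-0 reproduces the observed 0.

n3 stuck-at-0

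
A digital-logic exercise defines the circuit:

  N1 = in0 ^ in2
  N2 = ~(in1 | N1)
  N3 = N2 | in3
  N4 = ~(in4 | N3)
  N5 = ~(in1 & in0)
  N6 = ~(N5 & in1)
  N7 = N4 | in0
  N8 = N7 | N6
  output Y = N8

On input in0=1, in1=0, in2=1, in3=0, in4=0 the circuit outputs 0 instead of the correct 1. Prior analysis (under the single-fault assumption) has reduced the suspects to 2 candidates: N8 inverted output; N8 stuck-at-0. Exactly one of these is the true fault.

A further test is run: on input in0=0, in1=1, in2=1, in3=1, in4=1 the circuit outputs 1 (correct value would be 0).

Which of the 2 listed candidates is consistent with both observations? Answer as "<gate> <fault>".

Evaluate each candidate on input in0=0, in1=1, in2=1, in3=1, in4=1:
  N8 inverted output: N1=1, N2=0, N3=1, N4=0, N5=1, N6=0, N7=0, N8=1 [inverted output] → 1 — matches
  N8 stuck-at-0: N1=1, N2=0, N3=1, N4=0, N5=1, N6=0, N7=0, N8=0 [stuck-at-0] → 0 — eliminated
Only N8 inverted output reproduces the observed 1.

N8 inverted output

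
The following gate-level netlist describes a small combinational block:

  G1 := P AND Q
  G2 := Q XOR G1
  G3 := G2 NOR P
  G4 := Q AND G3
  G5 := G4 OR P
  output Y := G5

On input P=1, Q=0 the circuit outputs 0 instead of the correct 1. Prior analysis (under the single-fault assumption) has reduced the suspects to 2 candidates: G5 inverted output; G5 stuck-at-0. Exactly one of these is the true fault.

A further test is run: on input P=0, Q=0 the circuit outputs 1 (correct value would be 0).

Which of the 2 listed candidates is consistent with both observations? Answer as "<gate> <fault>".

G5 inverted output

Evaluate each candidate on input P=0, Q=0:
  G5 inverted output: G1=0, G2=0, G3=1, G4=0, G5=1 [inverted output] → 1 — matches
  G5 stuck-at-0: G1=0, G2=0, G3=1, G4=0, G5=0 [stuck-at-0] → 0 — eliminated
Only G5 inverted output reproduces the observed 1.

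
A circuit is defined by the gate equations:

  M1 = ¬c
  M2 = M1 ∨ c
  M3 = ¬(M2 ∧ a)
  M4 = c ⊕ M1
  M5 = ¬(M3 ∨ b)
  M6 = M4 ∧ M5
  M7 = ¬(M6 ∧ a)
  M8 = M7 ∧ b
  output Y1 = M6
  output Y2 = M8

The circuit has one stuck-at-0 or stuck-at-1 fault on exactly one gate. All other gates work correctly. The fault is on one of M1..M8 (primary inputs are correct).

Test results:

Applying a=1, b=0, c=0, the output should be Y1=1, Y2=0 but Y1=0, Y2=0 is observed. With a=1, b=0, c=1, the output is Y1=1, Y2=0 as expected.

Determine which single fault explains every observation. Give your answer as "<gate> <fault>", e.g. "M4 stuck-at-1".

Fault-free values for test 1 (a=1, b=0, c=0): M1=1, M2=1, M3=0, M4=1, M5=1, M6=1, M7=0, M8=0, giving Y1=1, Y2=0. Observed Y1=0, Y2=0.
Test 1: faults giving observed Y1=0, Y2=0 are {M1 stuck-at-0, M2 stuck-at-0, M3 stuck-at-1, M4 stuck-at-0, M5 stuck-at-0, M6 stuck-at-0}.
Test 2 (a=1, b=0, c=1): fault-free M1=0, M2=1, M3=0, M4=1, M5=1, M6=1, M7=0, M8=0 → Y1=1, Y2=0; observed Y1=1, Y2=0. Eliminates M2 stuck-at-0, M3 stuck-at-1, M4 stuck-at-0, M5 stuck-at-0, M6 stuck-at-0.
Only M1 stuck-at-0 is consistent with every test.

M1 stuck-at-0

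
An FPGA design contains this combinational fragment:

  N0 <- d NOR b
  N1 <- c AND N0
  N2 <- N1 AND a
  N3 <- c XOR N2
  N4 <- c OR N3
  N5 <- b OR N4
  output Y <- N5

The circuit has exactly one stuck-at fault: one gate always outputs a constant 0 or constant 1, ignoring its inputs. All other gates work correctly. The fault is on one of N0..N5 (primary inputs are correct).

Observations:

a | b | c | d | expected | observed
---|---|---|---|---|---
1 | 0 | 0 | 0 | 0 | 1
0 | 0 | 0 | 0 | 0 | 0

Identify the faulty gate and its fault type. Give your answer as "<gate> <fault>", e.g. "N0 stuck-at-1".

Fault-free values for test 1 (a=1, b=0, c=0, d=0): N0=1, N1=0, N2=0, N3=0, N4=0, N5=0, giving Y=0. Observed 1.
Test 1: faults giving observed 1 are {N1 stuck-at-1, N2 stuck-at-1, N3 stuck-at-1, N4 stuck-at-1, N5 stuck-at-1}.
Test 2 (a=0, b=0, c=0, d=0): fault-free N0=1, N1=0, N2=0, N3=0, N4=0, N5=0 → 0; observed 0. Eliminates N2 stuck-at-1, N3 stuck-at-1, N4 stuck-at-1, N5 stuck-at-1.
Only N1 stuck-at-1 is consistent with every test.

N1 stuck-at-1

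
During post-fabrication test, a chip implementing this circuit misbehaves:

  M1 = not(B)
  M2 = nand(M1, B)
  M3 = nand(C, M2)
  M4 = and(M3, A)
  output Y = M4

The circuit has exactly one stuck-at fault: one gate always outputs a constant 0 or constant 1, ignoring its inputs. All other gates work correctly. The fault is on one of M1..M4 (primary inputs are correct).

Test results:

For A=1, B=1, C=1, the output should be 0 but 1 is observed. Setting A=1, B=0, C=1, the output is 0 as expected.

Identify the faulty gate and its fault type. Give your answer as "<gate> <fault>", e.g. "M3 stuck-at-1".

Fault-free values for test 1 (A=1, B=1, C=1): M1=0, M2=1, M3=0, M4=0, giving Y=0. Observed 1.
Test 1: faults giving observed 1 are {M1 stuck-at-1, M2 stuck-at-0, M3 stuck-at-1, M4 stuck-at-1}.
Test 2 (A=1, B=0, C=1): fault-free M1=1, M2=1, M3=0, M4=0 → 0; observed 0. Eliminates M2 stuck-at-0, M3 stuck-at-1, M4 stuck-at-1.
Only M1 stuck-at-1 is consistent with every test.

M1 stuck-at-1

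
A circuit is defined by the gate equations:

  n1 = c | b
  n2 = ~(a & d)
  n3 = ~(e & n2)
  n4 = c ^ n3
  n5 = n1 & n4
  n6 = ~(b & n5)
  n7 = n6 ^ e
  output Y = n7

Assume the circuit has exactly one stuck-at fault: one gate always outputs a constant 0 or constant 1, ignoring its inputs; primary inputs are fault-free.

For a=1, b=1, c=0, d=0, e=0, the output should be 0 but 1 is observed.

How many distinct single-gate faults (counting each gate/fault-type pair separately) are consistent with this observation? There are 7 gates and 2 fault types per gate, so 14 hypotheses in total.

Fault-free: n1=1, n2=1, n3=1, n4=1, n5=1, n6=0, n7=0 → 0. Observed 1.
  n1 stuck-at-0: output 1 ✓
  n1 stuck-at-1: output 0 ✗
  n2 stuck-at-0: output 0 ✗
  n2 stuck-at-1: output 0 ✗
  n3 stuck-at-0: output 1 ✓
  n3 stuck-at-1: output 0 ✗
  n4 stuck-at-0: output 1 ✓
  n4 stuck-at-1: output 0 ✗
  n5 stuck-at-0: output 1 ✓
  n5 stuck-at-1: output 0 ✗
  n6 stuck-at-0: output 0 ✗
  n6 stuck-at-1: output 1 ✓
  n7 stuck-at-0: output 0 ✗
  n7 stuck-at-1: output 1 ✓
Consistent faults: {n1 stuck-at-0, n3 stuck-at-0, n4 stuck-at-0, n5 stuck-at-0, n6 stuck-at-1, n7 stuck-at-1} — 6 in all.

6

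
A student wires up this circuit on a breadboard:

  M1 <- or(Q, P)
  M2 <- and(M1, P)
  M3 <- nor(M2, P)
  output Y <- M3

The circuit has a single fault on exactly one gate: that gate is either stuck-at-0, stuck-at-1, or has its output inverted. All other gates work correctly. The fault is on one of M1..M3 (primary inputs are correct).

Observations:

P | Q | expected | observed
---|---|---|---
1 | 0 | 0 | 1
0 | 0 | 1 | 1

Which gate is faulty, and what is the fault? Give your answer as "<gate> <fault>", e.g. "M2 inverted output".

Fault-free values for test 1 (P=1, Q=0): M1=1, M2=1, M3=0, giving Y=0. Observed 1.
Test 1: faults giving observed 1 are {M3 stuck-at-1, M3 inverted output}.
Test 2 (P=0, Q=0): fault-free M1=0, M2=0, M3=1 → 1; observed 1. Eliminates M3 inverted output.
Only M3 stuck-at-1 is consistent with every test.

M3 stuck-at-1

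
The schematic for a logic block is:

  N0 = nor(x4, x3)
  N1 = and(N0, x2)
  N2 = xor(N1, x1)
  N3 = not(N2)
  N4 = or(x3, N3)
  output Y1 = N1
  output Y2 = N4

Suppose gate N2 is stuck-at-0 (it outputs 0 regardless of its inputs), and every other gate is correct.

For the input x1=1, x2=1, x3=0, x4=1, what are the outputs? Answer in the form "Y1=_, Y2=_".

Y1=0, Y2=1

Propagate with N2 forced: N0=0, N1=0, N2=0 [stuck-at-0], N3=1, N4=1.
So the outputs are Y1=0, Y2=1. (Without the fault they would be Y1=0, Y2=0.)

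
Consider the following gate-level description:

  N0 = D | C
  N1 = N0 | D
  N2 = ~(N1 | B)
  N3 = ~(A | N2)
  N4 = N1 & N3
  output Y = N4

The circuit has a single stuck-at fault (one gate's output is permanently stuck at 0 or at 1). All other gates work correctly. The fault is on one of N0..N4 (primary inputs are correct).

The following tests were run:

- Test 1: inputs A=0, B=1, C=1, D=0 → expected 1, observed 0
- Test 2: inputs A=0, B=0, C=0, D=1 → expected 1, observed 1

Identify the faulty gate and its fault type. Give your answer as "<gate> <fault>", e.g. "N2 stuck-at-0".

N0 stuck-at-0

Fault-free values for test 1 (A=0, B=1, C=1, D=0): N0=1, N1=1, N2=0, N3=1, N4=1, giving Y=1. Observed 0.
Test 1: faults giving observed 0 are {N0 stuck-at-0, N1 stuck-at-0, N2 stuck-at-1, N3 stuck-at-0, N4 stuck-at-0}.
Test 2 (A=0, B=0, C=0, D=1): fault-free N0=1, N1=1, N2=0, N3=1, N4=1 → 1; observed 1. Eliminates N1 stuck-at-0, N2 stuck-at-1, N3 stuck-at-0, N4 stuck-at-0.
Only N0 stuck-at-0 is consistent with every test.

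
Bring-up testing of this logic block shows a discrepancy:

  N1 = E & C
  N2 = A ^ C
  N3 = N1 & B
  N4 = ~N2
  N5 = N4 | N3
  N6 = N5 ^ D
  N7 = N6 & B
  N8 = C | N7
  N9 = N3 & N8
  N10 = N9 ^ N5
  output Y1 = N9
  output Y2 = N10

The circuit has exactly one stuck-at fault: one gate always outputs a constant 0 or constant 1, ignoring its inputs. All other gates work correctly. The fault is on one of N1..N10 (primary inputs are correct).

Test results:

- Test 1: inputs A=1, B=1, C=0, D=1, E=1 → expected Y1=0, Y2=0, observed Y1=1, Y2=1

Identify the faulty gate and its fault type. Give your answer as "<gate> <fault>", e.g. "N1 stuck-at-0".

N9 stuck-at-1

Fault-free values for test 1 (A=1, B=1, C=0, D=1, E=1): N1=0, N2=1, N3=0, N4=0, N5=0, N6=1, N7=1, N8=1, N9=0, N10=0, giving Y1=0, Y2=0. Observed Y1=1, Y2=1.
Test 1: faults giving observed Y1=1, Y2=1 are {N9 stuck-at-1}.
Only N9 stuck-at-1 is consistent with every test.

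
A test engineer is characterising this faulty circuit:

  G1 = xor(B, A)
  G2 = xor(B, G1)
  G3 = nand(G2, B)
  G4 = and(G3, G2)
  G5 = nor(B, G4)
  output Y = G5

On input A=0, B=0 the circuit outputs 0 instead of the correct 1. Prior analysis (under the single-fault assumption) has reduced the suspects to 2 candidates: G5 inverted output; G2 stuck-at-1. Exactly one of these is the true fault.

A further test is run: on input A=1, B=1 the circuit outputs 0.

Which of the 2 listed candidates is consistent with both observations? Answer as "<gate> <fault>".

G2 stuck-at-1

Evaluate each candidate on input A=1, B=1:
  G5 inverted output: G1=0, G2=1, G3=0, G4=0, G5=1 [inverted output] → 1 — eliminated
  G2 stuck-at-1: G1=0, G2=1 [stuck-at-1], G3=0, G4=0, G5=0 → 0 — matches
Only G2 stuck-at-1 reproduces the observed 0.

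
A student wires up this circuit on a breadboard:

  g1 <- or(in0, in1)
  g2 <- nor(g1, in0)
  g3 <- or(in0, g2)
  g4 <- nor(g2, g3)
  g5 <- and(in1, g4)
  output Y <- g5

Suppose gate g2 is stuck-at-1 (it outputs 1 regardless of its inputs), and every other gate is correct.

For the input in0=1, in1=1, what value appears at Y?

0

Propagate with g2 forced: g1=1, g2=1 [stuck-at-1], g3=1, g4=0, g5=0.
So Y = 0. (Same as the fault-free value — the fault is masked on this input.)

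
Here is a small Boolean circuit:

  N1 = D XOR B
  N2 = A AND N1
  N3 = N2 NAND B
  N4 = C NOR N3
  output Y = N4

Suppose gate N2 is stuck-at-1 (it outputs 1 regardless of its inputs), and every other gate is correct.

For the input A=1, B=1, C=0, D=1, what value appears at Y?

1

Propagate with N2 forced: N1=0, N2=1 [stuck-at-1], N3=0, N4=1.
So Y = 1. (Without the fault it would be 0.)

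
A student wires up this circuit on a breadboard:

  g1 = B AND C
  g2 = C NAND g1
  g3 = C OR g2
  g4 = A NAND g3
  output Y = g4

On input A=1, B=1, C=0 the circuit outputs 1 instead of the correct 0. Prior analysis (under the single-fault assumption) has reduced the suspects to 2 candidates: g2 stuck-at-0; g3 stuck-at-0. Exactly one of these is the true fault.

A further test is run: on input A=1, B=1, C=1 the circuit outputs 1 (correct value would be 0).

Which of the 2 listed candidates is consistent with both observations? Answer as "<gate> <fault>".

Evaluate each candidate on input A=1, B=1, C=1:
  g2 stuck-at-0: g1=1, g2=0 [stuck-at-0], g3=1, g4=0 → 0 — eliminated
  g3 stuck-at-0: g1=1, g2=0, g3=0 [stuck-at-0], g4=1 → 1 — matches
Only g3 stuck-at-0 reproduces the observed 1.

g3 stuck-at-0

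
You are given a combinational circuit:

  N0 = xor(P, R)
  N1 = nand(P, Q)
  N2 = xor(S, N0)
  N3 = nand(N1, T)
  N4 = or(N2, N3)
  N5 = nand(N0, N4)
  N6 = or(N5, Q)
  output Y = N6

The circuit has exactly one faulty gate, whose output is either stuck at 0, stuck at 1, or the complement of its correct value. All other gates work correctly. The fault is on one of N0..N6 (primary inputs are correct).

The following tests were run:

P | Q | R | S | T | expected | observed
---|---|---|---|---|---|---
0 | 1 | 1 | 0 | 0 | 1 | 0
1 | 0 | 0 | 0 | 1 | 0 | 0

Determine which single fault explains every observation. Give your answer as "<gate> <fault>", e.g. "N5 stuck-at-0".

N6 stuck-at-0

Fault-free values for test 1 (P=0, Q=1, R=1, S=0, T=0): N0=1, N1=1, N2=1, N3=1, N4=1, N5=0, N6=1, giving Y=1. Observed 0.
Test 1: faults giving observed 0 are {N6 stuck-at-0, N6 inverted output}.
Test 2 (P=1, Q=0, R=0, S=0, T=1): fault-free N0=1, N1=1, N2=1, N3=0, N4=1, N5=0, N6=0 → 0; observed 0. Eliminates N6 inverted output.
Only N6 stuck-at-0 is consistent with every test.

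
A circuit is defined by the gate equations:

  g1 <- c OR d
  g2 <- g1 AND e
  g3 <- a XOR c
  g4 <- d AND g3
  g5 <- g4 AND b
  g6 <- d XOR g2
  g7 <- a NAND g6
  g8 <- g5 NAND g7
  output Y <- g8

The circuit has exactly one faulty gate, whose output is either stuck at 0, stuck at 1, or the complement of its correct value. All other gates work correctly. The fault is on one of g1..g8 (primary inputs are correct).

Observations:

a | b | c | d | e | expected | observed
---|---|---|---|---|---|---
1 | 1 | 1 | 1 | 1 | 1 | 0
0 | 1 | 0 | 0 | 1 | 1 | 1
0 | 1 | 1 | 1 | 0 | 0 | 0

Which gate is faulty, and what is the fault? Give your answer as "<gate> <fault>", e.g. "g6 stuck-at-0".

Fault-free values for test 1 (a=1, b=1, c=1, d=1, e=1): g1=1, g2=1, g3=0, g4=0, g5=0, g6=0, g7=1, g8=1, giving Y=1. Observed 0.
Test 1: faults giving observed 0 are {g3 stuck-at-1, g3 inverted output, g4 stuck-at-1, g4 inverted output, g5 stuck-at-1, g5 inverted output, g8 stuck-at-0, g8 inverted output}.
Test 2 (a=0, b=1, c=0, d=0, e=1): fault-free g1=0, g2=0, g3=0, g4=0, g5=0, g6=0, g7=1, g8=1 → 1; observed 1. Eliminates g4 stuck-at-1, g4 inverted output, g5 stuck-at-1, g5 inverted output, g8 stuck-at-0, g8 inverted output.
Test 3 (a=0, b=1, c=1, d=1, e=0): fault-free g1=1, g2=0, g3=1, g4=1, g5=1, g6=1, g7=1, g8=0 → 0; observed 0. Eliminates g3 inverted output.
Only g3 stuck-at-1 is consistent with every test.

g3 stuck-at-1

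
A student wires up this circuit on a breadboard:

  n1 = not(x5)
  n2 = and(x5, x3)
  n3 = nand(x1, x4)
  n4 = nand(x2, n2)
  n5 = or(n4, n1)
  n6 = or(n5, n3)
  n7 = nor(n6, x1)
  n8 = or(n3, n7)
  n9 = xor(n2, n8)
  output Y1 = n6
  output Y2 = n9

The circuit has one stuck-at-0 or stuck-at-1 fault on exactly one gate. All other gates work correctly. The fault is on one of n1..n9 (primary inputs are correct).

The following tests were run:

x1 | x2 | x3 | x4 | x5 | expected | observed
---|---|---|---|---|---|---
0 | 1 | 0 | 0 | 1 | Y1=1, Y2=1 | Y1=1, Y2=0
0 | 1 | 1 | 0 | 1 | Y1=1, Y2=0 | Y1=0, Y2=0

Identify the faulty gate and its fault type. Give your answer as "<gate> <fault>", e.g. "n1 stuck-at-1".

n3 stuck-at-0

Fault-free values for test 1 (x1=0, x2=1, x3=0, x4=0, x5=1): n1=0, n2=0, n3=1, n4=1, n5=1, n6=1, n7=0, n8=1, n9=1, giving Y1=1, Y2=1. Observed Y1=1, Y2=0.
Test 1: faults giving observed Y1=1, Y2=0 are {n2 stuck-at-1, n3 stuck-at-0, n8 stuck-at-0, n9 stuck-at-0}.
Test 2 (x1=0, x2=1, x3=1, x4=0, x5=1): fault-free n1=0, n2=1, n3=1, n4=0, n5=0, n6=1, n7=0, n8=1, n9=0 → Y1=1, Y2=0; observed Y1=0, Y2=0. Eliminates n2 stuck-at-1, n8 stuck-at-0, n9 stuck-at-0.
Only n3 stuck-at-0 is consistent with every test.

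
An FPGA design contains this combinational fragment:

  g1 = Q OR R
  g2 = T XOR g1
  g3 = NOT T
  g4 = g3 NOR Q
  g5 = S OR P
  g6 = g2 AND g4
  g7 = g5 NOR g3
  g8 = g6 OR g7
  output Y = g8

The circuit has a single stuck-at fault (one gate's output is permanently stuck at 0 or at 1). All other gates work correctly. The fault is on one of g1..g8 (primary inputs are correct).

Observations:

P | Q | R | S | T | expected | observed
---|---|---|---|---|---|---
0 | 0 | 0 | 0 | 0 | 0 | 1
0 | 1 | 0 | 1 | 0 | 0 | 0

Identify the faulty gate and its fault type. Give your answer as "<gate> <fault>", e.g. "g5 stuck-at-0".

Fault-free values for test 1 (P=0, Q=0, R=0, S=0, T=0): g1=0, g2=0, g3=1, g4=0, g5=0, g6=0, g7=0, g8=0, giving Y=0. Observed 1.
Test 1: faults giving observed 1 are {g3 stuck-at-0, g6 stuck-at-1, g7 stuck-at-1, g8 stuck-at-1}.
Test 2 (P=0, Q=1, R=0, S=1, T=0): fault-free g1=1, g2=1, g3=1, g4=0, g5=1, g6=0, g7=0, g8=0 → 0; observed 0. Eliminates g6 stuck-at-1, g7 stuck-at-1, g8 stuck-at-1.
Only g3 stuck-at-0 is consistent with every test.

g3 stuck-at-0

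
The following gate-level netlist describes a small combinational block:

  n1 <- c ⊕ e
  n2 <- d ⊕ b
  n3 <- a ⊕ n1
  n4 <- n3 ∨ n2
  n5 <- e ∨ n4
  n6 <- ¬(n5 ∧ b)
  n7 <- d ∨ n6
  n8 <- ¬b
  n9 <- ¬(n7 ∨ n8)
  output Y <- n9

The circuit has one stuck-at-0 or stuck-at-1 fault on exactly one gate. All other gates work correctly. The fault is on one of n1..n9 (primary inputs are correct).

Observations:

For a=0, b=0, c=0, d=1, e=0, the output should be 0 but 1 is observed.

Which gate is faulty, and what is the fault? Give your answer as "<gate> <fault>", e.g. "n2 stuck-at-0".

Fault-free values for test 1 (a=0, b=0, c=0, d=1, e=0): n1=0, n2=1, n3=0, n4=1, n5=1, n6=1, n7=1, n8=1, n9=0, giving Y=0. Observed 1.
Test 1: faults giving observed 1 are {n9 stuck-at-1}.
Only n9 stuck-at-1 is consistent with every test.

n9 stuck-at-1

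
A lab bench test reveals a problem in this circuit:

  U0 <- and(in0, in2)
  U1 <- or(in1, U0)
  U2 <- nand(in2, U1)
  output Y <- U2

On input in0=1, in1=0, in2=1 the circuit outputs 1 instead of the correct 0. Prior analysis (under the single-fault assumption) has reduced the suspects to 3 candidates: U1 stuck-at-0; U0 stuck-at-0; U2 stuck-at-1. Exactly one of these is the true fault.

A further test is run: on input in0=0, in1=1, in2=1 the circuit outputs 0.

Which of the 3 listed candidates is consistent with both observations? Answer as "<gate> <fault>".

Evaluate each candidate on input in0=0, in1=1, in2=1:
  U1 stuck-at-0: U0=0, U1=0 [stuck-at-0], U2=1 → 1 — eliminated
  U0 stuck-at-0: U0=0 [stuck-at-0], U1=1, U2=0 → 0 — matches
  U2 stuck-at-1: U0=0, U1=1, U2=1 [stuck-at-1] → 1 — eliminated
Only U0 stuck-at-0 reproduces the observed 0.

U0 stuck-at-0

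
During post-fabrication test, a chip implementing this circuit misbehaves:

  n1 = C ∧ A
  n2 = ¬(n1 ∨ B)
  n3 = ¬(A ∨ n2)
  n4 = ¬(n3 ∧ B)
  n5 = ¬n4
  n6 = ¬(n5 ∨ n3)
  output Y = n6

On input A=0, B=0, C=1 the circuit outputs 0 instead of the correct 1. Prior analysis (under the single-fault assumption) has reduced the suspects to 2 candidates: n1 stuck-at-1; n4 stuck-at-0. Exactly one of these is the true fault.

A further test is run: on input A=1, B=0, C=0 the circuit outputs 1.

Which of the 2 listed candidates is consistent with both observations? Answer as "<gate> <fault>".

Evaluate each candidate on input A=1, B=0, C=0:
  n1 stuck-at-1: n1=1 [stuck-at-1], n2=0, n3=0, n4=1, n5=0, n6=1 → 1 — matches
  n4 stuck-at-0: n1=0, n2=1, n3=0, n4=0 [stuck-at-0], n5=1, n6=0 → 0 — eliminated
Only n1 stuck-at-1 reproduces the observed 1.

n1 stuck-at-1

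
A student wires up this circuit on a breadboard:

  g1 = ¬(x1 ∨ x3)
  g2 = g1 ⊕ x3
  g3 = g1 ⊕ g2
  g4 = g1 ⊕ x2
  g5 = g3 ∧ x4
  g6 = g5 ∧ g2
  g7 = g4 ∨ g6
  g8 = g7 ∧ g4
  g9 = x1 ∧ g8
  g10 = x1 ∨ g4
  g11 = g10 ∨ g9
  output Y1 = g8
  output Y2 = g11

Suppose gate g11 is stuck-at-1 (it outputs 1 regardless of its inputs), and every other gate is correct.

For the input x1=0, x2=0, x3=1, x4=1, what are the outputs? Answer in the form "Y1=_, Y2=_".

Y1=0, Y2=1

Propagate with g11 forced: g1=0, g2=1, g3=1, g4=0, g5=1, g6=1, g7=1, g8=0, g9=0, g10=0, g11=1 [stuck-at-1].
So the outputs are Y1=0, Y2=1. (Without the fault they would be Y1=0, Y2=0.)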